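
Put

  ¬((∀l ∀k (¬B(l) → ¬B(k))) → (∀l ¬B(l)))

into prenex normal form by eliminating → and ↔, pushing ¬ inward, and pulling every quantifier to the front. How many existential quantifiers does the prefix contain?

Rewrite implications/biconditionals: A → B as ¬A ∨ B.
  ¬(¬(∀l ∀k (¬¬B(l) ∨ ¬B(k))) ∨ (∀l ¬B(l)))
Move each ¬ inward, flipping quantifiers it crosses:
  (∀l ∀k (B(l) ∨ ¬B(k))) ∧ (∃l B(l))
Rename bound variables to avoid capture: l↦t.
  (∀l ∀k (B(l) ∨ ¬B(k))) ∧ (∃t B(t))
Extract every quantifier outward, since the variables are now distinct and don't occur free across branches:
  ∀l ∀k ∃t ((B(l) ∨ ¬B(k)) ∧ B(t))
The prefix is ∀l ∀k ∃t: 2 universal, 1 existential.

1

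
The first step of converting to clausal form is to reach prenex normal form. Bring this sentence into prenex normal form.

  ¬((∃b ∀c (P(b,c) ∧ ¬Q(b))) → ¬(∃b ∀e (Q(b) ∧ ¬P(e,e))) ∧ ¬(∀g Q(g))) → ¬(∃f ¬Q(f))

∀b ∃c ∀u1 ∃e ∃g ∀f (¬P(b,c) ∨ Q(b) ∨ (¬Q(u1) ∨ P(e,e)) ∧ ¬Q(g) ∨ Q(f))

Eliminate → and ↔ using ¬ and ∨.
  ¬¬(¬(∃b ∀c (P(b,c) ∧ ¬Q(b))) ∨ ¬(∃b ∀e (Q(b) ∧ ¬P(e,e))) ∧ ¬(∀g Q(g))) ∨ ¬(∃f ¬Q(f))
Push ¬ through the quantifiers and connectives to reach negation normal form:
  (∀b ∃c (¬P(b,c) ∨ Q(b))) ∨ (∀b ∃e (¬Q(b) ∨ P(e,e))) ∧ (∃g ¬Q(g)) ∨ (∀f Q(f))
Give each quantifier a distinct variable: b↦u1.
  (∀b ∃c (¬P(b,c) ∨ Q(b))) ∨ (∀u1 ∃e (¬Q(u1) ∨ P(e,e))) ∧ (∃g ¬Q(g)) ∨ (∀f Q(f))
Finally move all quantifiers to the prefix:
  ∀b ∃c ∀u1 ∃e ∃g ∀f (¬P(b,c) ∨ Q(b) ∨ (¬Q(u1) ∨ P(e,e)) ∧ ¬Q(g) ∨ Q(f))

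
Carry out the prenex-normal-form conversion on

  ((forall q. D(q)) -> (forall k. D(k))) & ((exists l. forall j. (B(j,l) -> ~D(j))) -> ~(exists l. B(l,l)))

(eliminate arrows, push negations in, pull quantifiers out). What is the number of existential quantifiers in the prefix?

2

Rewrite implications/biconditionals: A → B as ¬A ∨ B.
  (~(forall q. D(q)) | (forall k. D(k))) & (~(exists l. forall j. (~B(j,l) | ~D(j))) | ~(exists l. B(l,l)))
Move each ¬ inward, flipping quantifiers it crosses:
  ((exists q. ~D(q)) | (forall k. D(k))) & ((forall l. exists j. (B(j,l) & D(j))) | (forall l. ~B(l,l)))
Rename bound variables to avoid capture: l↦x1.
  ((exists q. ~D(q)) | (forall k. D(k))) & ((forall l. exists j. (B(j,l) & D(j))) | (forall x1. ~B(x1,x1)))
Finally move all quantifiers to the prefix:
  exists q. forall k. forall l. exists j. forall x1. ((~D(q) | D(k)) & (B(j,l) & D(j) | ~B(x1,x1)))
The prefix is exists q forall k forall l exists j forall x1: 3 universal, 2 existential.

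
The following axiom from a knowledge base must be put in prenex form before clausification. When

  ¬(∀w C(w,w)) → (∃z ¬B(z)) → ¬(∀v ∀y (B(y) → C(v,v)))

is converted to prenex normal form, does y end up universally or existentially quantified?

First replace A → B with ¬A ∨ B.
  ¬¬(∀w C(w,w)) ∨ ¬(∃z ¬B(z)) ∨ ¬(∀v ∀y (¬B(y) ∨ C(v,v)))
Move each ¬ inward, flipping quantifiers it crosses:
  (∀w C(w,w)) ∨ (∀z B(z)) ∨ (∃v ∃y (B(y) ∧ ¬C(v,v)))
Pull the quantifiers to the front (each side's bound variable is not free in the other side):
  ∀w ∀z ∃v ∃y (C(w,w) ∨ B(z) ∨ B(y) ∧ ¬C(v,v))
The quantifier ∀y sits under an odd number of negations (counting the antecedent side of each →), so it flips to ∃y.

existential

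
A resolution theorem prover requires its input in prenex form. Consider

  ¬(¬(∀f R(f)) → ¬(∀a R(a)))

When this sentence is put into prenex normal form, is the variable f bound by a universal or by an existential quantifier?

existential

First replace A → B with ¬A ∨ B.
  ¬(¬¬(∀f R(f)) ∨ ¬(∀a R(a)))
Drive negations inward (¬∀x A ≡ ∃x ¬A, ¬∃x A ≡ ∀x ¬A, De Morgan for ∧/∨):
  (∃f ¬R(f)) ∧ (∀a R(a))
All bound variables are already distinct, so no renaming is needed.
Pull the quantifiers to the front (each side's bound variable is not free in the other side):
  ∃f ∀a (¬R(f) ∧ R(a))
The quantifier ∀f sits under an odd number of negations (counting the antecedent side of each →), so it flips to ∃f.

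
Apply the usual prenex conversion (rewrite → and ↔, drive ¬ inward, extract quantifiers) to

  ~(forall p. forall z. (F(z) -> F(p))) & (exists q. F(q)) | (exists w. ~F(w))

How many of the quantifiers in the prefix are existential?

4

Rewrite implications/biconditionals: A → B as ¬A ∨ B.
  ~(forall p. forall z. (~F(z) | F(p))) & (exists q. F(q)) | (exists w. ~F(w))
Move each ¬ inward, flipping quantifiers it crosses:
  (exists p. exists z. (F(z) & ~F(p))) & (exists q. F(q)) | (exists w. ~F(w))
All bound variables are already distinct, so no renaming is needed.
Pull the quantifiers to the front (each side's bound variable is not free in the other side):
  exists p. exists z. exists q. exists w. (F(z) & ~F(p) & F(q) | ~F(w))
The prefix is exists p exists z exists q exists w: 0 universal, 4 existential.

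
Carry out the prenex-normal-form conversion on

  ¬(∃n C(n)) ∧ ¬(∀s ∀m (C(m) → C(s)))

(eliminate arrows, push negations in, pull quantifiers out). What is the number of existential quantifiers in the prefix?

2

First replace A → B with ¬A ∨ B.
  ¬(∃n C(n)) ∧ ¬(∀s ∀m (¬C(m) ∨ C(s)))
Drive negations inward (¬∀x A ≡ ∃x ¬A, ¬∃x A ≡ ∀x ¬A, De Morgan for ∧/∨):
  (∀n ¬C(n)) ∧ (∃s ∃m (C(m) ∧ ¬C(s)))
All bound variables are already distinct, so no renaming is needed.
Extract every quantifier outward, since the variables are now distinct and don't occur free across branches:
  ∀n ∃s ∃m (¬C(n) ∧ C(m) ∧ ¬C(s))
The prefix is ∀n ∃s ∃m: 1 universal, 2 existential.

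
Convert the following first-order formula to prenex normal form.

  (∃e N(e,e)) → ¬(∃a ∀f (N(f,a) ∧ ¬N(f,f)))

∀e ∀a ∃f (¬N(e,e) ∨ ¬N(f,a) ∨ N(f,f))

Eliminate → and ↔ using ¬ and ∨.
  ¬(∃e N(e,e)) ∨ ¬(∃a ∀f (N(f,a) ∧ ¬N(f,f)))
Drive negations inward (¬∀x A ≡ ∃x ¬A, ¬∃x A ≡ ∀x ¬A, De Morgan for ∧/∨):
  (∀e ¬N(e,e)) ∨ (∀a ∃f (¬N(f,a) ∨ N(f,f)))
All bound variables are already distinct, so no renaming is needed.
Extract every quantifier outward, since the variables are now distinct and don't occur free across branches:
  ∀e ∀a ∃f (¬N(e,e) ∨ ¬N(f,a) ∨ N(f,f))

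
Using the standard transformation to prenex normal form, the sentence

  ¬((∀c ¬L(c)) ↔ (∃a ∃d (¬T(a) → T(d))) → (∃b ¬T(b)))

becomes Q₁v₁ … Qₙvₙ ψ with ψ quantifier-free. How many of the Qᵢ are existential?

4

Rewrite implications/biconditionals: A → B as ¬A ∨ B; A ↔ B as (¬A ∨ B) ∧ (¬B ∨ A).
  ¬((¬(∀c ¬L(c)) ∨ ¬(∃a ∃d (¬¬T(a) ∨ T(d))) ∨ (∃b ¬T(b))) ∧ (¬(¬(∃a ∃d (¬¬T(a) ∨ T(d))) ∨ (∃b ¬T(b))) ∨ (∀c ¬L(c))))
Push ¬ through the quantifiers and connectives to reach negation normal form:
  (∀c ¬L(c)) ∧ (∃a ∃d (T(a) ∨ T(d))) ∧ (∀b T(b)) ∨ ((∀a ∀d (¬T(a) ∧ ¬T(d))) ∨ (∃b ¬T(b))) ∧ (∃c L(c))
Standardize variables apart so no two quantifiers bind the same name: a↦v1, d↦t, b↦r, c↦u1.
  (∀c ¬L(c)) ∧ (∃a ∃d (T(a) ∨ T(d))) ∧ (∀b T(b)) ∨ ((∀v1 ∀t (¬T(v1) ∧ ¬T(t))) ∨ (∃r ¬T(r))) ∧ (∃u1 L(u1))
Pull the quantifiers to the front (each side's bound variable is not free in the other side):
  ∀c ∃a ∃d ∀b ∀v1 ∀t ∃r ∃u1 (¬L(c) ∧ (T(a) ∨ T(d)) ∧ T(b) ∨ (¬T(v1) ∧ ¬T(t) ∨ ¬T(r)) ∧ L(u1))
The prefix is ∀c ∃a ∃d ∀b ∀v1 ∀t ∃r ∃u1: 4 universal, 4 existential.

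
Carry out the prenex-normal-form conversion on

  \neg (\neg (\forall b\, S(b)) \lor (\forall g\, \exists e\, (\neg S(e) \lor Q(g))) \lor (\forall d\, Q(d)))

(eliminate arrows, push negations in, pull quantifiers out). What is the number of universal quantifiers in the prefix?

Move each ¬ inward, flipping quantifiers it crosses:
  (\forall b\, S(b)) \land (\exists g\, \forall e\, (S(e) \land \neg Q(g))) \land (\exists d\, \neg Q(d))
Extract every quantifier outward, since the variables are now distinct and don't occur free across branches:
  \forall b\, \exists g\, \forall e\, \exists d\, (S(b) \land S(e) \land \neg Q(g) \land \neg Q(d))
The prefix is \forall b \exists g \forall e \exists d: 2 universal, 2 existential.

2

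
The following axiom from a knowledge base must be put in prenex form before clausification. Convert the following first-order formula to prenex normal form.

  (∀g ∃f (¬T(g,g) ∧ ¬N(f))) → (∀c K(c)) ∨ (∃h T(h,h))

Rewrite implications/biconditionals: A → B as ¬A ∨ B.
  ¬(∀g ∃f (¬T(g,g) ∧ ¬N(f))) ∨ (∀c K(c)) ∨ (∃h T(h,h))
Move each ¬ inward, flipping quantifiers it crosses:
  (∃g ∀f (T(g,g) ∨ N(f))) ∨ (∀c K(c)) ∨ (∃h T(h,h))
All bound variables are already distinct, so no renaming is needed.
Extract every quantifier outward, since the variables are now distinct and don't occur free across branches:
  ∃g ∀f ∀c ∃h (T(g,g) ∨ N(f) ∨ K(c) ∨ T(h,h))

∃g ∀f ∀c ∃h (T(g,g) ∨ N(f) ∨ K(c) ∨ T(h,h))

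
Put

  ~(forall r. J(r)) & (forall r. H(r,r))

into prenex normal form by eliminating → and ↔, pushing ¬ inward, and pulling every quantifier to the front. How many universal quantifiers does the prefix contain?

1

Move each ¬ inward, flipping quantifiers it crosses:
  (exists r. ~J(r)) & (forall r. H(r,r))
Give each quantifier a distinct variable: r↦b.
  (exists r. ~J(r)) & (forall b. H(b,b))
Extract every quantifier outward, since the variables are now distinct and don't occur free across branches:
  exists r. forall b. (~J(r) & H(b,b))
The prefix is exists r forall b: 1 universal, 1 existential.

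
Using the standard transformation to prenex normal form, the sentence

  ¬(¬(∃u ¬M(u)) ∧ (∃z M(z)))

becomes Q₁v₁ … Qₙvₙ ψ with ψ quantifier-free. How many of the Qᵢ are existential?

1

Push ¬ through the quantifiers and connectives to reach negation normal form:
  (∃u ¬M(u)) ∨ (∀z ¬M(z))
All bound variables are already distinct, so no renaming is needed.
Finally move all quantifiers to the prefix:
  ∃u ∀z (¬M(u) ∨ ¬M(z))
The prefix is ∃u ∀z: 1 universal, 1 existential.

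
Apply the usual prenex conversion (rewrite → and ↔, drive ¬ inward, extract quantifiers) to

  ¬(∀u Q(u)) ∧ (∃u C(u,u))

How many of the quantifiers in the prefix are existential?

2

Drive negations inward (¬∀x A ≡ ∃x ¬A, ¬∃x A ≡ ∀x ¬A, De Morgan for ∧/∨):
  (∃u ¬Q(u)) ∧ (∃u C(u,u))
Standardize variables apart so no two quantifiers bind the same name: u↦y.
  (∃u ¬Q(u)) ∧ (∃y C(y,y))
Pull the quantifiers to the front (each side's bound variable is not free in the other side):
  ∃u ∃y (¬Q(u) ∧ C(y,y))
The prefix is ∃u ∃y: 0 universal, 2 existential.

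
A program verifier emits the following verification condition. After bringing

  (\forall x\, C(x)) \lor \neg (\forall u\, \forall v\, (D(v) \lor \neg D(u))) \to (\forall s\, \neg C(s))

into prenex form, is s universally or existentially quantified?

universal

Eliminate → and ↔ using ¬ and ∨.
  \neg ((\forall x\, C(x)) \lor \neg (\forall u\, \forall v\, (D(v) \lor \neg D(u)))) \lor (\forall s\, \neg C(s))
Drive negations inward (¬∀x A ≡ ∃x ¬A, ¬∃x A ≡ ∀x ¬A, De Morgan for ∧/∨):
  (\exists x\, \neg C(x)) \land (\forall u\, \forall v\, (D(v) \lor \neg D(u))) \lor (\forall s\, \neg C(s))
All bound variables are already distinct, so no renaming is needed.
Finally move all quantifiers to the prefix:
  \exists x\, \forall u\, \forall v\, \forall s\, (\neg C(x) \land (D(v) \lor \neg D(u)) \lor \neg C(s))
The quantifier \forall s sits under an even number of negations (counting the antecedent side of each →), so it remains universal.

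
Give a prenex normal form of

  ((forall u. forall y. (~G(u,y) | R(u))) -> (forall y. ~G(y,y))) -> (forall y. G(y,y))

forall u. forall y. exists q. forall v. ((~G(u,y) | R(u)) & G(q,q) | G(v,v))

Rewrite implications/biconditionals: A → B as ¬A ∨ B.
  ~(~(forall u. forall y. (~G(u,y) | R(u))) | (forall y. ~G(y,y))) | (forall y. G(y,y))
Move each ¬ inward, flipping quantifiers it crosses:
  (forall u. forall y. (~G(u,y) | R(u))) & (exists y. G(y,y)) | (forall y. G(y,y))
Standardize variables apart so no two quantifiers bind the same name: y↦q, y↦v.
  (forall u. forall y. (~G(u,y) | R(u))) & (exists q. G(q,q)) | (forall v. G(v,v))
Finally move all quantifiers to the prefix:
  forall u. forall y. exists q. forall v. ((~G(u,y) | R(u)) & G(q,q) | G(v,v))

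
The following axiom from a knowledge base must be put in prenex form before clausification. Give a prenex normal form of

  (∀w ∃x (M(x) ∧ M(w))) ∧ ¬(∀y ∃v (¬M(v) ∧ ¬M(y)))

Move each ¬ inward, flipping quantifiers it crosses:
  (∀w ∃x (M(x) ∧ M(w))) ∧ (∃y ∀v (M(v) ∨ M(y)))
All bound variables are already distinct, so no renaming is needed.
Finally move all quantifiers to the prefix:
  ∀w ∃x ∃y ∀v (M(x) ∧ M(w) ∧ (M(v) ∨ M(y)))

∀w ∃x ∃y ∀v (M(x) ∧ M(w) ∧ (M(v) ∨ M(y)))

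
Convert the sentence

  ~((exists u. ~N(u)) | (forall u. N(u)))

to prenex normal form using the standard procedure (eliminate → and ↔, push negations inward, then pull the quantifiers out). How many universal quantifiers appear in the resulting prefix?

1

Push ¬ through the quantifiers and connectives to reach negation normal form:
  (forall u. N(u)) & (exists u. ~N(u))
Rename bound variables to avoid capture: u↦y1.
  (forall u. N(u)) & (exists y1. ~N(y1))
Pull the quantifiers to the front (each side's bound variable is not free in the other side):
  forall u. exists y1. (N(u) & ~N(y1))
The prefix is forall u exists y1: 1 universal, 1 existential.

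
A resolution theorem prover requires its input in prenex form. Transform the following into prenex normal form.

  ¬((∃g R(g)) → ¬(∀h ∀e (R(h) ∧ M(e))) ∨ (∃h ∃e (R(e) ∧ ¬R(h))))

∃g ∀h ∀e ∀z ∀s (R(g) ∧ R(h) ∧ M(e) ∧ (¬R(s) ∨ R(z)))

Rewrite implications/biconditionals: A → B as ¬A ∨ B.
  ¬(¬(∃g R(g)) ∨ ¬(∀h ∀e (R(h) ∧ M(e))) ∨ (∃h ∃e (R(e) ∧ ¬R(h))))
Push ¬ through the quantifiers and connectives to reach negation normal form:
  (∃g R(g)) ∧ (∀h ∀e (R(h) ∧ M(e))) ∧ (∀h ∀e (¬R(e) ∨ R(h)))
Standardize variables apart so no two quantifiers bind the same name: h↦z, e↦s.
  (∃g R(g)) ∧ (∀h ∀e (R(h) ∧ M(e))) ∧ (∀z ∀s (¬R(s) ∨ R(z)))
Finally move all quantifiers to the prefix:
  ∃g ∀h ∀e ∀z ∀s (R(g) ∧ R(h) ∧ M(e) ∧ (¬R(s) ∨ R(z)))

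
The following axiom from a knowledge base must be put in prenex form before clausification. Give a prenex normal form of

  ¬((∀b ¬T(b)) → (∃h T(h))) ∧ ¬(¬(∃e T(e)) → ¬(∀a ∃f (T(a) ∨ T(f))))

∀b ∀h ∀e ∀a ∃f (¬T(b) ∧ ¬T(h) ∧ ¬T(e) ∧ (T(a) ∨ T(f)))

First replace A → B with ¬A ∨ B.
  ¬(¬(∀b ¬T(b)) ∨ (∃h T(h))) ∧ ¬(¬¬(∃e T(e)) ∨ ¬(∀a ∃f (T(a) ∨ T(f))))
Push ¬ through the quantifiers and connectives to reach negation normal form:
  (∀b ¬T(b)) ∧ (∀h ¬T(h)) ∧ (∀e ¬T(e)) ∧ (∀a ∃f (T(a) ∨ T(f)))
All bound variables are already distinct, so no renaming is needed.
Finally move all quantifiers to the prefix:
  ∀b ∀h ∀e ∀a ∃f (¬T(b) ∧ ¬T(h) ∧ ¬T(e) ∧ (T(a) ∨ T(f)))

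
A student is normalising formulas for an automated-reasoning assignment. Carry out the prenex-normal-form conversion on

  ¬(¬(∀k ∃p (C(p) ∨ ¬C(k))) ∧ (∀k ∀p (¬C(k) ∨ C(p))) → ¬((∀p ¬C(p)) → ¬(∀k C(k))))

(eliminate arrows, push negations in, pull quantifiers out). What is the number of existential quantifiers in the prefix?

3

First replace A → B with ¬A ∨ B.
  ¬(¬(¬(∀k ∃p (C(p) ∨ ¬C(k))) ∧ (∀k ∀p (¬C(k) ∨ C(p)))) ∨ ¬(¬(∀p ¬C(p)) ∨ ¬(∀k C(k))))
Move each ¬ inward, flipping quantifiers it crosses:
  (∃k ∀p (¬C(p) ∧ C(k))) ∧ (∀k ∀p (¬C(k) ∨ C(p))) ∧ ((∃p C(p)) ∨ (∃k ¬C(k)))
Give each quantifier a distinct variable: k↦t, p↦b, p↦u, k↦w1.
  (∃k ∀p (¬C(p) ∧ C(k))) ∧ (∀t ∀b (¬C(t) ∨ C(b))) ∧ ((∃u C(u)) ∨ (∃w1 ¬C(w1)))
Extract every quantifier outward, since the variables are now distinct and don't occur free across branches:
  ∃k ∀p ∀t ∀b ∃u ∃w1 (¬C(p) ∧ C(k) ∧ (¬C(t) ∨ C(b)) ∧ (C(u) ∨ ¬C(w1)))
The prefix is ∃k ∀p ∀t ∀b ∃u ∃w1: 3 universal, 3 existential.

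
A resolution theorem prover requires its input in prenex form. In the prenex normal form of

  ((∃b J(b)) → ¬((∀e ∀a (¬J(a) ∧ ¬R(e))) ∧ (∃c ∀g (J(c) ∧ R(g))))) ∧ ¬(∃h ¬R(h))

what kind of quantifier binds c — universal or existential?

Rewrite implications/biconditionals: A → B as ¬A ∨ B.
  (¬(∃b J(b)) ∨ ¬((∀e ∀a (¬J(a) ∧ ¬R(e))) ∧ (∃c ∀g (J(c) ∧ R(g))))) ∧ ¬(∃h ¬R(h))
Push ¬ through the quantifiers and connectives to reach negation normal form:
  ((∀b ¬J(b)) ∨ (∃e ∃a (J(a) ∨ R(e))) ∨ (∀c ∃g (¬J(c) ∨ ¬R(g)))) ∧ (∀h R(h))
All bound variables are already distinct, so no renaming is needed.
Extract every quantifier outward, since the variables are now distinct and don't occur free across branches:
  ∀b ∃e ∃a ∀c ∃g ∀h ((¬J(b) ∨ J(a) ∨ R(e) ∨ ¬J(c) ∨ ¬R(g)) ∧ R(h))
The quantifier ∃c sits under an odd number of negations (counting the antecedent side of each →), so it flips to ∀c.

universal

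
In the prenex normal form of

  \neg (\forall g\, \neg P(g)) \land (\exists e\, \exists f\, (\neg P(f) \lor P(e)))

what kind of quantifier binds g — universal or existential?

Push ¬ through the quantifiers and connectives to reach negation normal form:
  (\exists g\, P(g)) \land (\exists e\, \exists f\, (\neg P(f) \lor P(e)))
All bound variables are already distinct, so no renaming is needed.
Extract every quantifier outward, since the variables are now distinct and don't occur free across branches:
  \exists g\, \exists e\, \exists f\, (P(g) \land (\neg P(f) \lor P(e)))
The quantifier \forall g sits under an odd number of negations, so it flips to \exists g.

existential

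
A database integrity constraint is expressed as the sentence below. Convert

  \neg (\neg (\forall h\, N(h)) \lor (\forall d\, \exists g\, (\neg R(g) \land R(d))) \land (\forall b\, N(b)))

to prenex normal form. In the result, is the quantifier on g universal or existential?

Push ¬ through the quantifiers and connectives to reach negation normal form:
  (\forall h\, N(h)) \land ((\exists d\, \forall g\, (R(g) \lor \neg R(d))) \lor (\exists b\, \neg N(b)))
Finally move all quantifiers to the prefix:
  \forall h\, \exists d\, \forall g\, \exists b\, (N(h) \land (R(g) \lor \neg R(d) \lor \neg N(b)))
The quantifier \exists g sits under an odd number of negations, so it flips to \forall g.

universal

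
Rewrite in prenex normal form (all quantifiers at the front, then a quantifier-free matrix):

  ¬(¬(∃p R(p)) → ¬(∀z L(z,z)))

First replace A → B with ¬A ∨ B.
  ¬(¬¬(∃p R(p)) ∨ ¬(∀z L(z,z)))
Push ¬ through the quantifiers and connectives to reach negation normal form:
  (∀p ¬R(p)) ∧ (∀z L(z,z))
All bound variables are already distinct, so no renaming is needed.
Extract every quantifier outward, since the variables are now distinct and don't occur free across branches:
  ∀p ∀z (¬R(p) ∧ L(z,z))

∀p ∀z (¬R(p) ∧ L(z,z))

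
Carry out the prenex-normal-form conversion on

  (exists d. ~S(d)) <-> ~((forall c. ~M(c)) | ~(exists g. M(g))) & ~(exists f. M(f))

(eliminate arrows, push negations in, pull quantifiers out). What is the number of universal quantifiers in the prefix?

4

First replace A → B with ¬A ∨ B; A ↔ B as (¬A ∨ B) ∧ (¬B ∨ A).
  (~(exists d. ~S(d)) | ~((forall c. ~M(c)) | ~(exists g. M(g))) & ~(exists f. M(f))) & (~(~((forall c. ~M(c)) | ~(exists g. M(g))) & ~(exists f. M(f))) | (exists d. ~S(d)))
Push ¬ through the quantifiers and connectives to reach negation normal form:
  ((forall d. S(d)) | (exists c. M(c)) & (exists g. M(g)) & (forall f. ~M(f))) & ((forall c. ~M(c)) | (forall g. ~M(g)) | (exists f. M(f)) | (exists d. ~S(d)))
Give each quantifier a distinct variable: c↦q, g↦u1, f↦w1, d↦v1.
  ((forall d. S(d)) | (exists c. M(c)) & (exists g. M(g)) & (forall f. ~M(f))) & ((forall q. ~M(q)) | (forall u1. ~M(u1)) | (exists w1. M(w1)) | (exists v1. ~S(v1)))
Pull the quantifiers to the front (each side's bound variable is not free in the other side):
  forall d. exists c. exists g. forall f. forall q. forall u1. exists w1. exists v1. ((S(d) | M(c) & M(g) & ~M(f)) & (~M(q) | ~M(u1) | M(w1) | ~S(v1)))
The prefix is forall d exists c exists g forall f forall q forall u1 exists w1 exists v1: 4 universal, 4 existential.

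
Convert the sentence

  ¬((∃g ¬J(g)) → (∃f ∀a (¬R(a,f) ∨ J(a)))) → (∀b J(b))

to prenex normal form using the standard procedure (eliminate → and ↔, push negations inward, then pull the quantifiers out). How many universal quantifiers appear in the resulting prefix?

Eliminate → and ↔ using ¬ and ∨.
  ¬¬(¬(∃g ¬J(g)) ∨ (∃f ∀a (¬R(a,f) ∨ J(a)))) ∨ (∀b J(b))
Push ¬ through the quantifiers and connectives to reach negation normal form:
  (∀g J(g)) ∨ (∃f ∀a (¬R(a,f) ∨ J(a))) ∨ (∀b J(b))
All bound variables are already distinct, so no renaming is needed.
Pull the quantifiers to the front (each side's bound variable is not free in the other side):
  ∀g ∃f ∀a ∀b (J(g) ∨ ¬R(a,f) ∨ J(a) ∨ J(b))
The prefix is ∀g ∃f ∀a ∀b: 3 universal, 1 existential.

3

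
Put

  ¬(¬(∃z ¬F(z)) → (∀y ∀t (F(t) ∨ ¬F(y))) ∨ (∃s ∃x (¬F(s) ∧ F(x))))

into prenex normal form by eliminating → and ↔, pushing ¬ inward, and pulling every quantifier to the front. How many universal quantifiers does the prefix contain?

First replace A → B with ¬A ∨ B.
  ¬(¬¬(∃z ¬F(z)) ∨ (∀y ∀t (F(t) ∨ ¬F(y))) ∨ (∃s ∃x (¬F(s) ∧ F(x))))
Push ¬ through the quantifiers and connectives to reach negation normal form:
  (∀z F(z)) ∧ (∃y ∃t (¬F(t) ∧ F(y))) ∧ (∀s ∀x (F(s) ∨ ¬F(x)))
All bound variables are already distinct, so no renaming is needed.
Pull the quantifiers to the front (each side's bound variable is not free in the other side):
  ∀z ∃y ∃t ∀s ∀x (F(z) ∧ ¬F(t) ∧ F(y) ∧ (F(s) ∨ ¬F(x)))
The prefix is ∀z ∃y ∃t ∀s ∀x: 3 universal, 2 existential.

3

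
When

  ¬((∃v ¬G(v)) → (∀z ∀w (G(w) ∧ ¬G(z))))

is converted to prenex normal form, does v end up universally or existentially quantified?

existential

First replace A → B with ¬A ∨ B.
  ¬(¬(∃v ¬G(v)) ∨ (∀z ∀w (G(w) ∧ ¬G(z))))
Drive negations inward (¬∀x A ≡ ∃x ¬A, ¬∃x A ≡ ∀x ¬A, De Morgan for ∧/∨):
  (∃v ¬G(v)) ∧ (∃z ∃w (¬G(w) ∨ G(z)))
Pull the quantifiers to the front (each side's bound variable is not free in the other side):
  ∃v ∃z ∃w (¬G(v) ∧ (¬G(w) ∨ G(z)))
The quantifier ∃v sits under an even number of negations (counting the antecedent side of each →), so it remains existential.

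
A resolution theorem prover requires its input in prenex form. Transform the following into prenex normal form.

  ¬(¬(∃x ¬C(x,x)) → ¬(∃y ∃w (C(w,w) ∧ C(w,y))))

First replace A → B with ¬A ∨ B.
  ¬(¬¬(∃x ¬C(x,x)) ∨ ¬(∃y ∃w (C(w,w) ∧ C(w,y))))
Move each ¬ inward, flipping quantifiers it crosses:
  (∀x C(x,x)) ∧ (∃y ∃w (C(w,w) ∧ C(w,y)))
All bound variables are already distinct, so no renaming is needed.
Extract every quantifier outward, since the variables are now distinct and don't occur free across branches:
  ∀x ∃y ∃w (C(x,x) ∧ C(w,w) ∧ C(w,y))

∀x ∃y ∃w (C(x,x) ∧ C(w,w) ∧ C(w,y))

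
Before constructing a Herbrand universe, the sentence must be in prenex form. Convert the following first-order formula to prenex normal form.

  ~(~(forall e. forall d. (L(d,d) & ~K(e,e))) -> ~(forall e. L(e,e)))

exists e. exists d. forall r. ((~L(d,d) | K(e,e)) & L(r,r))

First replace A → B with ¬A ∨ B.
  ~(~~(forall e. forall d. (L(d,d) & ~K(e,e))) | ~(forall e. L(e,e)))
Move each ¬ inward, flipping quantifiers it crosses:
  (exists e. exists d. (~L(d,d) | K(e,e))) & (forall e. L(e,e))
Standardize variables apart so no two quantifiers bind the same name: e↦r.
  (exists e. exists d. (~L(d,d) | K(e,e))) & (forall r. L(r,r))
Pull the quantifiers to the front (each side's bound variable is not free in the other side):
  exists e. exists d. forall r. ((~L(d,d) | K(e,e)) & L(r,r))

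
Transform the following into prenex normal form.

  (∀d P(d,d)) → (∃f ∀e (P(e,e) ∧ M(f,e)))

∃d ∃f ∀e (¬P(d,d) ∨ P(e,e) ∧ M(f,e))

First replace A → B with ¬A ∨ B.
  ¬(∀d P(d,d)) ∨ (∃f ∀e (P(e,e) ∧ M(f,e)))
Push ¬ through the quantifiers and connectives to reach negation normal form:
  (∃d ¬P(d,d)) ∨ (∃f ∀e (P(e,e) ∧ M(f,e)))
All bound variables are already distinct, so no renaming is needed.
Pull the quantifiers to the front (each side's bound variable is not free in the other side):
  ∃d ∃f ∀e (¬P(d,d) ∨ P(e,e) ∧ M(f,e))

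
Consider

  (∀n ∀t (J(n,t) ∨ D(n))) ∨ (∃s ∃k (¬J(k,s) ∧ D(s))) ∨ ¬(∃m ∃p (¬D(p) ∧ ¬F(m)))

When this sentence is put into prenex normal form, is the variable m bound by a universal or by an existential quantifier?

universal

Push ¬ through the quantifiers and connectives to reach negation normal form:
  (∀n ∀t (J(n,t) ∨ D(n))) ∨ (∃s ∃k (¬J(k,s) ∧ D(s))) ∨ (∀m ∀p (D(p) ∨ F(m)))
All bound variables are already distinct, so no renaming is needed.
Pull the quantifiers to the front (each side's bound variable is not free in the other side):
  ∀n ∀t ∃s ∃k ∀m ∀p (J(n,t) ∨ D(n) ∨ ¬J(k,s) ∧ D(s) ∨ D(p) ∨ F(m))
The quantifier ∃m sits under an odd number of negations, so it flips to ∀m.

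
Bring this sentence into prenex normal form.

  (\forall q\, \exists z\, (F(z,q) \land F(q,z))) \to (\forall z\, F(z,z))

\exists q\, \forall z\, \forall u1\, (\neg F(z,q) \lor \neg F(q,z) \lor F(u1,u1))

Eliminate → and ↔ using ¬ and ∨.
  \neg (\forall q\, \exists z\, (F(z,q) \land F(q,z))) \lor (\forall z\, F(z,z))
Move each ¬ inward, flipping quantifiers it crosses:
  (\exists q\, \forall z\, (\neg F(z,q) \lor \neg F(q,z))) \lor (\forall z\, F(z,z))
Give each quantifier a distinct variable: z↦u1.
  (\exists q\, \forall z\, (\neg F(z,q) \lor \neg F(q,z))) \lor (\forall u1\, F(u1,u1))
Pull the quantifiers to the front (each side's bound variable is not free in the other side):
  \exists q\, \forall z\, \forall u1\, (\neg F(z,q) \lor \neg F(q,z) \lor F(u1,u1))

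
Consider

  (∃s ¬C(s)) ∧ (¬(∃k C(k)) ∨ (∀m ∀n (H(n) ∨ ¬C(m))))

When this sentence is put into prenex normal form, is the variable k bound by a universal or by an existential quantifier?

universal

Move each ¬ inward, flipping quantifiers it crosses:
  (∃s ¬C(s)) ∧ ((∀k ¬C(k)) ∨ (∀m ∀n (H(n) ∨ ¬C(m))))
All bound variables are already distinct, so no renaming is needed.
Finally move all quantifiers to the prefix:
  ∃s ∀k ∀m ∀n (¬C(s) ∧ (¬C(k) ∨ H(n) ∨ ¬C(m)))
The quantifier ∃k sits under an odd number of negations, so it flips to ∀k.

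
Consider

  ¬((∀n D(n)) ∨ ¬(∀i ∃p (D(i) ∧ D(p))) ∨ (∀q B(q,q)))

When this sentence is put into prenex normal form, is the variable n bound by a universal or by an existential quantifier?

Move each ¬ inward, flipping quantifiers it crosses:
  (∃n ¬D(n)) ∧ (∀i ∃p (D(i) ∧ D(p))) ∧ (∃q ¬B(q,q))
All bound variables are already distinct, so no renaming is needed.
Pull the quantifiers to the front (each side's bound variable is not free in the other side):
  ∃n ∀i ∃p ∃q (¬D(n) ∧ D(i) ∧ D(p) ∧ ¬B(q,q))
The quantifier ∀n sits under an odd number of negations, so it flips to ∃n.

existential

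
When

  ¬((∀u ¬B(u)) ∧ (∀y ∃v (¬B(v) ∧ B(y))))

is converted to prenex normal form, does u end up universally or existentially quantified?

existential

Drive negations inward (¬∀x A ≡ ∃x ¬A, ¬∃x A ≡ ∀x ¬A, De Morgan for ∧/∨):
  (∃u B(u)) ∨ (∃y ∀v (B(v) ∨ ¬B(y)))
All bound variables are already distinct, so no renaming is needed.
Extract every quantifier outward, since the variables are now distinct and don't occur free across branches:
  ∃u ∃y ∀v (B(u) ∨ B(v) ∨ ¬B(y))
The quantifier ∀u sits under an odd number of negations, so it flips to ∃u.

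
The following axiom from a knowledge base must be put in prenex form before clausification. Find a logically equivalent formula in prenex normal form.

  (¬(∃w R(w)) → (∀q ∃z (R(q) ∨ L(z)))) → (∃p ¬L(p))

∀w ∃q ∀z ∃p (¬R(w) ∧ ¬R(q) ∧ ¬L(z) ∨ ¬L(p))

Rewrite implications/biconditionals: A → B as ¬A ∨ B.
  ¬(¬¬(∃w R(w)) ∨ (∀q ∃z (R(q) ∨ L(z)))) ∨ (∃p ¬L(p))
Push ¬ through the quantifiers and connectives to reach negation normal form:
  (∀w ¬R(w)) ∧ (∃q ∀z (¬R(q) ∧ ¬L(z))) ∨ (∃p ¬L(p))
Pull the quantifiers to the front (each side's bound variable is not free in the other side):
  ∀w ∃q ∀z ∃p (¬R(w) ∧ ¬R(q) ∧ ¬L(z) ∨ ¬L(p))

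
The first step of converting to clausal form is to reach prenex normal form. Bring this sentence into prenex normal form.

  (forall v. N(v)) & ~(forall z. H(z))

Push ¬ through the quantifiers and connectives to reach negation normal form:
  (forall v. N(v)) & (exists z. ~H(z))
All bound variables are already distinct, so no renaming is needed.
Pull the quantifiers to the front (each side's bound variable is not free in the other side):
  forall v. exists z. (N(v) & ~H(z))

forall v. exists z. (N(v) & ~H(z))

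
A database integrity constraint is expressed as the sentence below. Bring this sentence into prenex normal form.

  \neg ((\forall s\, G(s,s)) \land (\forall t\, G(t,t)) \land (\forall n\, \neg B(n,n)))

\exists s\, \exists t\, \exists n\, (\neg G(s,s) \lor \neg G(t,t) \lor B(n,n))

Move each ¬ inward, flipping quantifiers it crosses:
  (\exists s\, \neg G(s,s)) \lor (\exists t\, \neg G(t,t)) \lor (\exists n\, B(n,n))
All bound variables are already distinct, so no renaming is needed.
Finally move all quantifiers to the prefix:
  \exists s\, \exists t\, \exists n\, (\neg G(s,s) \lor \neg G(t,t) \lor B(n,n))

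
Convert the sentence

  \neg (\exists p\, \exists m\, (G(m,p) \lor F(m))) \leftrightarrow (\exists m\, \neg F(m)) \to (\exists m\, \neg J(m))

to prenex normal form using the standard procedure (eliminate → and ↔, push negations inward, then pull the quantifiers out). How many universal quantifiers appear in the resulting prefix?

Eliminate → and ↔ using ¬ and ∨; A ↔ B as (¬A ∨ B) ∧ (¬B ∨ A).
  (\neg \neg (\exists p\, \exists m\, (G(m,p) \lor F(m))) \lor \neg (\exists m\, \neg F(m)) \lor (\exists m\, \neg J(m))) \land (\neg (\neg (\exists m\, \neg F(m)) \lor (\exists m\, \neg J(m))) \lor \neg (\exists p\, \exists m\, (G(m,p) \lor F(m))))
Drive negations inward (¬∀x A ≡ ∃x ¬A, ¬∃x A ≡ ∀x ¬A, De Morgan for ∧/∨):
  ((\exists p\, \exists m\, (G(m,p) \lor F(m))) \lor (\forall m\, F(m)) \lor (\exists m\, \neg J(m))) \land ((\exists m\, \neg F(m)) \land (\forall m\, J(m)) \lor (\forall p\, \forall m\, (\neg G(m,p) \land \neg F(m))))
Give each quantifier a distinct variable: m↦r, m↦c, m↦u, m↦y, p↦y1, m↦z1.
  ((\exists p\, \exists m\, (G(m,p) \lor F(m))) \lor (\forall r\, F(r)) \lor (\exists c\, \neg J(c))) \land ((\exists u\, \neg F(u)) \land (\forall y\, J(y)) \lor (\forall y1\, \forall z1\, (\neg G(z1,y1) \land \neg F(z1))))
Extract every quantifier outward, since the variables are now distinct and don't occur free across branches:
  \exists p\, \exists m\, \forall r\, \exists c\, \exists u\, \forall y\, \forall y1\, \forall z1\, ((G(m,p) \lor F(m) \lor F(r) \lor \neg J(c)) \land (\neg F(u) \land J(y) \lor \neg G(z1,y1) \land \neg F(z1)))
The prefix is \exists p \exists m \forall r \exists c \exists u \forall y \forall y1 \forall z1: 4 universal, 4 existential.

4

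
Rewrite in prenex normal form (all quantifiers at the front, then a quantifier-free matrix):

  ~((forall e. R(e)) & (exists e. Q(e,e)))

exists e. forall x1. (~R(e) | ~Q(x1,x1))

Push ¬ through the quantifiers and connectives to reach negation normal form:
  (exists e. ~R(e)) | (forall e. ~Q(e,e))
Rename bound variables to avoid capture: e↦x1.
  (exists e. ~R(e)) | (forall x1. ~Q(x1,x1))
Finally move all quantifiers to the prefix:
  exists e. forall x1. (~R(e) | ~Q(x1,x1))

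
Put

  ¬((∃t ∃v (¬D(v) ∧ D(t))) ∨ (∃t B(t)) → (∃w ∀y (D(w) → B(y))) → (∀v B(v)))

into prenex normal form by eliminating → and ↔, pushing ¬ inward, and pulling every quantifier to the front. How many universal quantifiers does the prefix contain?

1

Eliminate → and ↔ using ¬ and ∨.
  ¬(¬((∃t ∃v (¬D(v) ∧ D(t))) ∨ (∃t B(t))) ∨ ¬(∃w ∀y (¬D(w) ∨ B(y))) ∨ (∀v B(v)))
Push ¬ through the quantifiers and connectives to reach negation normal form:
  ((∃t ∃v (¬D(v) ∧ D(t))) ∨ (∃t B(t))) ∧ (∃w ∀y (¬D(w) ∨ B(y))) ∧ (∃v ¬B(v))
Standardize variables apart so no two quantifiers bind the same name: t↦q, v↦w1.
  ((∃t ∃v (¬D(v) ∧ D(t))) ∨ (∃q B(q))) ∧ (∃w ∀y (¬D(w) ∨ B(y))) ∧ (∃w1 ¬B(w1))
Finally move all quantifiers to the prefix:
  ∃t ∃v ∃q ∃w ∀y ∃w1 ((¬D(v) ∧ D(t) ∨ B(q)) ∧ (¬D(w) ∨ B(y)) ∧ ¬B(w1))
The prefix is ∃t ∃v ∃q ∃w ∀y ∃w1: 1 universal, 5 existential.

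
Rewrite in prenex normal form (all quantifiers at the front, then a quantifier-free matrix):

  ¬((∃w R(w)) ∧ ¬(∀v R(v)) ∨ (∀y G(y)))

Push ¬ through the quantifiers and connectives to reach negation normal form:
  ((∀w ¬R(w)) ∨ (∀v R(v))) ∧ (∃y ¬G(y))
All bound variables are already distinct, so no renaming is needed.
Extract every quantifier outward, since the variables are now distinct and don't occur free across branches:
  ∀w ∀v ∃y ((¬R(w) ∨ R(v)) ∧ ¬G(y))

∀w ∀v ∃y ((¬R(w) ∨ R(v)) ∧ ¬G(y))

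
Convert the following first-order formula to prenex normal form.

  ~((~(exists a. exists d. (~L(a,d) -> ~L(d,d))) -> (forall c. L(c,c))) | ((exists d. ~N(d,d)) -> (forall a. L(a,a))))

forall a. forall d. exists c. exists y. exists x1. (~L(a,d) & L(d,d) & ~L(c,c) & ~N(y,y) & ~L(x1,x1))

Eliminate → and ↔ using ¬ and ∨.
  ~(~~(exists a. exists d. (~~L(a,d) | ~L(d,d))) | (forall c. L(c,c)) | ~(exists d. ~N(d,d)) | (forall a. L(a,a)))
Move each ¬ inward, flipping quantifiers it crosses:
  (forall a. forall d. (~L(a,d) & L(d,d))) & (exists c. ~L(c,c)) & (exists d. ~N(d,d)) & (exists a. ~L(a,a))
Give each quantifier a distinct variable: d↦y, a↦x1.
  (forall a. forall d. (~L(a,d) & L(d,d))) & (exists c. ~L(c,c)) & (exists y. ~N(y,y)) & (exists x1. ~L(x1,x1))
Pull the quantifiers to the front (each side's bound variable is not free in the other side):
  forall a. forall d. exists c. exists y. exists x1. (~L(a,d) & L(d,d) & ~L(c,c) & ~N(y,y) & ~L(x1,x1))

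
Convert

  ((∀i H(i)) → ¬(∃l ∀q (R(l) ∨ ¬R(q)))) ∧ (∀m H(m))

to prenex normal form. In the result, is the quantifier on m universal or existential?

Rewrite implications/biconditionals: A → B as ¬A ∨ B.
  (¬(∀i H(i)) ∨ ¬(∃l ∀q (R(l) ∨ ¬R(q)))) ∧ (∀m H(m))
Push ¬ through the quantifiers and connectives to reach negation normal form:
  ((∃i ¬H(i)) ∨ (∀l ∃q (¬R(l) ∧ R(q)))) ∧ (∀m H(m))
Pull the quantifiers to the front (each side's bound variable is not free in the other side):
  ∃i ∀l ∃q ∀m ((¬H(i) ∨ ¬R(l) ∧ R(q)) ∧ H(m))
The quantifier ∀m sits under an even number of negations (counting the antecedent side of each →), so it remains universal.

universal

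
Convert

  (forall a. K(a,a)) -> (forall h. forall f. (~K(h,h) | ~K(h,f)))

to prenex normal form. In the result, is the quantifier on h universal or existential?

universal

Rewrite implications/biconditionals: A → B as ¬A ∨ B.
  ~(forall a. K(a,a)) | (forall h. forall f. (~K(h,h) | ~K(h,f)))
Move each ¬ inward, flipping quantifiers it crosses:
  (exists a. ~K(a,a)) | (forall h. forall f. (~K(h,h) | ~K(h,f)))
All bound variables are already distinct, so no renaming is needed.
Extract every quantifier outward, since the variables are now distinct and don't occur free across branches:
  exists a. forall h. forall f. (~K(a,a) | ~K(h,h) | ~K(h,f))
The quantifier forall h sits under an even number of negations (counting the antecedent side of each →), so it remains universal.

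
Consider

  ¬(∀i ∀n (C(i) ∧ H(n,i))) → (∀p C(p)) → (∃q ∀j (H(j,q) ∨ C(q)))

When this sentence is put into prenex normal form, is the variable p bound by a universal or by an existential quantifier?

Eliminate → and ↔ using ¬ and ∨.
  ¬¬(∀i ∀n (C(i) ∧ H(n,i))) ∨ ¬(∀p C(p)) ∨ (∃q ∀j (H(j,q) ∨ C(q)))
Push ¬ through the quantifiers and connectives to reach negation normal form:
  (∀i ∀n (C(i) ∧ H(n,i))) ∨ (∃p ¬C(p)) ∨ (∃q ∀j (H(j,q) ∨ C(q)))
All bound variables are already distinct, so no renaming is needed.
Extract every quantifier outward, since the variables are now distinct and don't occur free across branches:
  ∀i ∀n ∃p ∃q ∀j (C(i) ∧ H(n,i) ∨ ¬C(p) ∨ H(j,q) ∨ C(q))
The quantifier ∀p sits under an odd number of negations (counting the antecedent side of each →), so it flips to ∃p.

existential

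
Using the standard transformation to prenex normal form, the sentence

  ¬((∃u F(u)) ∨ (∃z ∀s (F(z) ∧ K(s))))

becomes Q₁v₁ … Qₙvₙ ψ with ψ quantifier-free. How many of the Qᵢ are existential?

Push ¬ through the quantifiers and connectives to reach negation normal form:
  (∀u ¬F(u)) ∧ (∀z ∃s (¬F(z) ∨ ¬K(s)))
All bound variables are already distinct, so no renaming is needed.
Pull the quantifiers to the front (each side's bound variable is not free in the other side):
  ∀u ∀z ∃s (¬F(u) ∧ (¬F(z) ∨ ¬K(s)))
The prefix is ∀u ∀z ∃s: 2 universal, 1 existential.

1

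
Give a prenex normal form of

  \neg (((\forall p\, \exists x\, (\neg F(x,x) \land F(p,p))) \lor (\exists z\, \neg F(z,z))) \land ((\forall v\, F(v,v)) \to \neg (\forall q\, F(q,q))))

\exists p\, \forall x\, \forall z\, \forall v\, \forall q\, ((F(x,x) \lor \neg F(p,p)) \land F(z,z) \lor F(v,v) \land F(q,q))

Eliminate → and ↔ using ¬ and ∨.
  \neg (((\forall p\, \exists x\, (\neg F(x,x) \land F(p,p))) \lor (\exists z\, \neg F(z,z))) \land (\neg (\forall v\, F(v,v)) \lor \neg (\forall q\, F(q,q))))
Push ¬ through the quantifiers and connectives to reach negation normal form:
  (\exists p\, \forall x\, (F(x,x) \lor \neg F(p,p))) \land (\forall z\, F(z,z)) \lor (\forall v\, F(v,v)) \land (\forall q\, F(q,q))
Finally move all quantifiers to the prefix:
  \exists p\, \forall x\, \forall z\, \forall v\, \forall q\, ((F(x,x) \lor \neg F(p,p)) \land F(z,z) \lor F(v,v) \land F(q,q))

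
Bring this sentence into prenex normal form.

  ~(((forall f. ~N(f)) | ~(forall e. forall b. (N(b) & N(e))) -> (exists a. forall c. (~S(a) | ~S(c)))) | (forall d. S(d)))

Rewrite implications/biconditionals: A → B as ¬A ∨ B.
  ~(~((forall f. ~N(f)) | ~(forall e. forall b. (N(b) & N(e)))) | (exists a. forall c. (~S(a) | ~S(c))) | (forall d. S(d)))
Move each ¬ inward, flipping quantifiers it crosses:
  ((forall f. ~N(f)) | (exists e. exists b. (~N(b) | ~N(e)))) & (forall a. exists c. (S(a) & S(c))) & (exists d. ~S(d))
Extract every quantifier outward, since the variables are now distinct and don't occur free across branches:
  forall f. exists e. exists b. forall a. exists c. exists d. ((~N(f) | ~N(b) | ~N(e)) & S(a) & S(c) & ~S(d))

forall f. exists e. exists b. forall a. exists c. exists d. ((~N(f) | ~N(b) | ~N(e)) & S(a) & S(c) & ~S(d))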